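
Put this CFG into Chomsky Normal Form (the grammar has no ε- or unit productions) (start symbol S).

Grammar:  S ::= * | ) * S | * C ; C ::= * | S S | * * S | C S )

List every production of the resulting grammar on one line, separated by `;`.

Introduce a nonterminal for each terminal appearing in a rule of length ≥ 2: X1 → ), X2 → *.
Binarize each right-hand side of length ≥ 3 by chaining fresh nonterminals (Y1, Y2, …): affected rules were S → X1 X2 S; C → X2 X2 S; C → C S X1.

S ::= * | X1 Y1 | X2 C; C ::= * | S S | X2 Y2 | C Y3; X1 ::= ); X2 ::= *; Y1 ::= X2 S; Y2 ::= X2 S; Y3 ::= S X1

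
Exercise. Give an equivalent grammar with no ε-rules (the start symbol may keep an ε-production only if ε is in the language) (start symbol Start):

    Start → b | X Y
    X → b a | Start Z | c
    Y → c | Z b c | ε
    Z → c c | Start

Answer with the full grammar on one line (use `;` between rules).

The nullable symbols are {Y}.
ε ∉ L(G), so no ε-production is kept.
For each production, add variants omitting each subset of nullable occurrences: Start → X Y gives X Y | X.

Start → b | X Y | X; X → b a | Start Z | c; Y → c | Z b c; Z → c c | Start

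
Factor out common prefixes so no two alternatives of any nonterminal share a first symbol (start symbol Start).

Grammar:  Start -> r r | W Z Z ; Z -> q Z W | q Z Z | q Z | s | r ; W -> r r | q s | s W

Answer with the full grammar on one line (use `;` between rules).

Start -> r r | W Z Z; Z -> s | r | q Z Z1; W -> r r | q s | s W; Z1 -> W | Z | ε

Z has alternatives sharing prefix 'q Z': factor to Z → q Z Z1 with Z1 → W | Z | ε.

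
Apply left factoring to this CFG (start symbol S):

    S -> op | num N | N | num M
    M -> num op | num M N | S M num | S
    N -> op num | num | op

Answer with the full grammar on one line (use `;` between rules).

S -> op | N | num S'; M -> num M' | S M''; N -> num | op N'; S' -> N | M; M' -> op | M N; M'' -> M num | ε; N' -> num | ε

S has alternatives sharing prefix 'num': factor to S → num S' with S' → N | M.
M has alternatives sharing prefix 'num': factor to M → num M' with M' → op | M N.
M has alternatives sharing prefix 'S': factor to M → S M'' with M'' → M num | ε.
N has alternatives sharing prefix 'op': factor to N → op N' with N' → num | ε.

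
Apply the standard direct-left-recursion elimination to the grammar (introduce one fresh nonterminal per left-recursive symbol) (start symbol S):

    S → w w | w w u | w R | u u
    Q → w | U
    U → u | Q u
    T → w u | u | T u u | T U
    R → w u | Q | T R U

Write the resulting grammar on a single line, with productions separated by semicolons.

Directly left-recursive nonterminal: T.
For T: α = {u u, U}, β = {w u, u}. Rewrite as T → β T' and T' → α T' | ε.

S → w w | w w u | w R | u u; Q → w | U; U → u | Q u; T → w u T' | u T'; R → w u | Q | T R U; T' → u u T' | U T' | ε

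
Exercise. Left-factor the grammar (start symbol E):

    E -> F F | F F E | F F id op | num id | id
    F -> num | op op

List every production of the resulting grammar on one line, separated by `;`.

E -> num id | id | F F E'; F -> num | op op; E' -> eps | E | id op

E has alternatives sharing prefix 'F F': factor to E → F F E' with E' → ε | E | id op.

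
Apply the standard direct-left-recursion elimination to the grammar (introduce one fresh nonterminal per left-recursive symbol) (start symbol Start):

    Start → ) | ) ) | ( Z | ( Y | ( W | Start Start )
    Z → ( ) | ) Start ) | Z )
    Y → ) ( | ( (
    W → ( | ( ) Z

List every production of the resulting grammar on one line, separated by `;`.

Start → ) Start1 | ) ) Start1 | ( Z Start1 | ( Y Start1 | ( W Start1; Z → ( ) Z1 | ) Start ) Z1; Y → ) ( | ( (; W → ( | ( ) Z; Start1 → Start ) Start1 | ε; Z1 → ) Z1 | ε

Directly left-recursive nonterminals: Start, Z.
For Start: α = {Start )}, β = {), ) ), ( Z, ( Y, ( W}. Rewrite as Start → β Start1 and Start1 → α Start1 | ε.
For Z: α = {)}, β = {( ), ) Start )}. Rewrite as Z → β Z1 and Z1 → α Z1 | ε.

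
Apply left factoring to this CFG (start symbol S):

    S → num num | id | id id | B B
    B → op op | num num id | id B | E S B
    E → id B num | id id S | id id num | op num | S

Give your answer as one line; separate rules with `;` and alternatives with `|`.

S has alternatives sharing prefix 'id': factor to S → id S' with S' → ε | id.
E has alternatives sharing prefix 'id': factor to E → id E' with E' → B num | id S | id num.
E' has alternatives sharing prefix 'id': factor to E' → id E'' with E'' → S | num.

S → num num | B B | id S'; B → op op | num num id | id B | E S B; E → op num | S | id E'; S' → epsilon | id; E' → B num | id E''; E'' → S | num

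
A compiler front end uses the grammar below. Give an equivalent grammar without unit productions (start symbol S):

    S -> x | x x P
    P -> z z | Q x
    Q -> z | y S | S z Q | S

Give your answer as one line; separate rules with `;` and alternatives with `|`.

S -> x | x x P; P -> z z | Q x; Q -> x | x x P | z | y S | S z Q

Unit pairs: Q ⇒* {S}.
For each unit pair (A, B), copy every non-unit production of B to A, then drop all unit productions.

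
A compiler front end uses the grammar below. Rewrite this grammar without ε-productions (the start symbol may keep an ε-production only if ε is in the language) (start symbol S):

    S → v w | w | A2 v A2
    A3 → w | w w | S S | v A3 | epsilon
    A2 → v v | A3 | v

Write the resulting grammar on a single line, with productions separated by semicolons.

Nullable set = {A2, A3}.
ε ∉ L(G), so no ε-production is kept.
For each production, add variants omitting each subset of nullable occurrences: S → A2 v A2 gives A2 v A2 | A2 v | v A2 | v. A3 → v A3 gives v A3 | v.

S → v w | w | A2 v A2 | A2 v | v A2 | v; A3 → w | w w | S S | v A3 | v; A2 → v v | A3 | v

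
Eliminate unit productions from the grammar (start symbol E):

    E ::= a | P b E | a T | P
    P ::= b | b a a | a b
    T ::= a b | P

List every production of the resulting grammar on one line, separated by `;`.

Unit pairs: E ⇒* {P}; T ⇒* {P}.
For every A with A ⇒* B via unit rules, add B's non-unit alternatives to A; then delete every rule of the form X → Y.

E ::= a | P b E | a T | b | b a a | a b; P ::= b | b a a | a b; T ::= b | b a a | a b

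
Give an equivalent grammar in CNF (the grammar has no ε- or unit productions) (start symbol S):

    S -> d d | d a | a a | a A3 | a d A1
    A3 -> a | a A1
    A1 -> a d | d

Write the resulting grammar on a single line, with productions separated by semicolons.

Introduce a nonterminal for each terminal appearing in a rule of length ≥ 2: X1 → d, X2 → a.
Binarize each right-hand side of length ≥ 3 by chaining fresh nonterminals (Y1, Y2, …): affected rules were S → X2 X1 A1.

S -> X1 X1 | X1 X2 | X2 X2 | X2 A3 | X2 Y1; A3 -> a | X2 A1; A1 -> X2 X1 | d; X1 -> d; X2 -> a; Y1 -> X1 A1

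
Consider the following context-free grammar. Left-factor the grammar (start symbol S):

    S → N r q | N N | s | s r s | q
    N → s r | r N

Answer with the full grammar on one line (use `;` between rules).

S → q | N S' | s S''; N → s r | r N; S' → r q | N; S'' → ε | r s

S has alternatives sharing prefix 'N': factor to S → N S' with S' → r q | N.
S has alternatives sharing prefix 's': factor to S → s S'' with S'' → ε | r s.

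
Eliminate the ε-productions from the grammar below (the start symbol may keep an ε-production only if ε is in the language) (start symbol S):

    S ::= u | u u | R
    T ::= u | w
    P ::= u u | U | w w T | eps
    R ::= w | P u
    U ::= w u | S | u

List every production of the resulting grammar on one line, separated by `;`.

S ::= u | u u | R; T ::= u | w; P ::= u u | U | w w T; R ::= w | P u | u; U ::= w u | S | u

The nullable symbols are {P}.
ε ∉ L(G), so no ε-production is kept.
Expand every rule over subsets of its nullable positions: R → P u gives P u | u.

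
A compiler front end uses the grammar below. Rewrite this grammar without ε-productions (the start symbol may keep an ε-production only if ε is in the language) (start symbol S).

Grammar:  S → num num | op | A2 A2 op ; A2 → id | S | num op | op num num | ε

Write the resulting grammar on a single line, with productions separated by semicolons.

S → num num | op | A2 A2 op | A2 op; A2 → id | S | num op | op num num

Nullable nonterminals: {A2}.
ε ∉ L(G), so no ε-production is kept.
Expand every rule over subsets of its nullable positions: S → A2 A2 op gives A2 A2 op | A2 op.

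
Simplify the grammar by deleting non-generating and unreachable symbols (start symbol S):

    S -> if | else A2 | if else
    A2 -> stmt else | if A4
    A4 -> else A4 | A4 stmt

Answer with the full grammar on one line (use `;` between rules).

Generating nonterminals: {A2, S}.
Reachable from S after that: {A2, S}.
Removed useless symbols: {A4} and every production mentioning them.

S -> if | else A2 | if else; A2 -> stmt else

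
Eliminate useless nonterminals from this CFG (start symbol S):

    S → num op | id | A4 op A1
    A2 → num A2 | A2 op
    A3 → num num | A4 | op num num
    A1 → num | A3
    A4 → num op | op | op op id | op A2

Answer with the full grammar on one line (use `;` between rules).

S → num op | id | A4 op A1; A3 → num num | A4 | op num num; A1 → num | A3; A4 → num op | op | op op id

Generating nonterminals: {A1, A3, A4, S}.
Reachable from S after that: {A1, A3, A4, S}.
Removed useless symbols: {A2} and every production mentioning them.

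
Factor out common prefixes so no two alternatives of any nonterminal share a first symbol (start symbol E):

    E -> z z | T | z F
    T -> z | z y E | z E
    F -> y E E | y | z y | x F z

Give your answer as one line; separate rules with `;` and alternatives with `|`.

E -> T | z E'; T -> z T'; F -> z y | x F z | y F'; E' -> z | F; T' -> ε | y E | E; F' -> E E | ε

E has alternatives sharing prefix 'z': factor to E → z E' with E' → z | F.
T has alternatives sharing prefix 'z': factor to T → z T' with T' → ε | y E | E.
F has alternatives sharing prefix 'y': factor to F → y F' with F' → E E | ε.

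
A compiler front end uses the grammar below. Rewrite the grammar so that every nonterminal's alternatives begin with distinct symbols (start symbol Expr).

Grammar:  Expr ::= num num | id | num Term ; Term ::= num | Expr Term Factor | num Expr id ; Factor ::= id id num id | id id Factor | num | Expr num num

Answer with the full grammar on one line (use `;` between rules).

Expr ::= id | num Expr1; Term ::= Expr Term Factor | num Term1; Factor ::= num | Expr num num | id id Factor1; Expr1 ::= num | Term; Term1 ::= ε | Expr id; Factor1 ::= num id | Factor

Expr has alternatives sharing prefix 'num': factor to Expr → num Expr1 with Expr1 → num | Term.
Term has alternatives sharing prefix 'num': factor to Term → num Term1 with Term1 → ε | Expr id.
Factor has alternatives sharing prefix 'id id': factor to Factor → id id Factor1 with Factor1 → num id | Factor.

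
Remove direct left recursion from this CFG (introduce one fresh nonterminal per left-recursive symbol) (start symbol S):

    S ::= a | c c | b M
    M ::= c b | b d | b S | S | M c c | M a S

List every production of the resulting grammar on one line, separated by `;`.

Directly left-recursive nonterminal: M.
For M: α = {c c, a S}, β = {c b, b d, b S, S}. Rewrite as M → β M' and M' → α M' | ε.

S ::= a | c c | b M; M ::= c b M' | b d M' | b S M' | S M'; M' ::= c c M' | a S M' | eps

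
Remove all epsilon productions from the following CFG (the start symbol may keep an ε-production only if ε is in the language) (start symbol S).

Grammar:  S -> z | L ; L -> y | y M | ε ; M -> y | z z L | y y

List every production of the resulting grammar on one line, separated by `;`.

S -> z | L | ε; L -> y | y M; M -> y | z z L | z z | y y

Nullable nonterminals: {L, S}.
ε ∈ L(G) since S is nullable, so keep S → ε.
Expand every rule over subsets of its nullable positions: M → z z L gives z z L | z z.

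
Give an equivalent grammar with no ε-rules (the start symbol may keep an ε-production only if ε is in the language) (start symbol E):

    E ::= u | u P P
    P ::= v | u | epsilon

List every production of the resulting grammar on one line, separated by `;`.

E ::= u | u P P | u P; P ::= v | u

The nullable symbols are {P}.
ε ∉ L(G), so no ε-production is kept.
For each production, add variants omitting each subset of nullable occurrences: E → u P P gives u P P | u P.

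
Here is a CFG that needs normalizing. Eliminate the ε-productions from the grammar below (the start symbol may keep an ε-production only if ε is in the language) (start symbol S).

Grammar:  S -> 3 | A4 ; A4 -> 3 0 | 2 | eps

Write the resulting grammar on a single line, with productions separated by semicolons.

The nullable symbols are {A4, S}.
ε ∈ L(G) since S is nullable, so keep S → ε.

S -> 3 | A4 | ε; A4 -> 3 0 | 2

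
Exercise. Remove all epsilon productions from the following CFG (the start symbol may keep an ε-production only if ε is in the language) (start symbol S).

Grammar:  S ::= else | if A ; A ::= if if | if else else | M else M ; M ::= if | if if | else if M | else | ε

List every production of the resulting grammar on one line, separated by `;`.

Nullable set = {M}.
ε ∉ L(G), so no ε-production is kept.
For each production, add variants omitting each subset of nullable occurrences: A → M else M gives M else M | M else | else M | else. M → else if M gives else if M | else if.

S ::= else | if A; A ::= if if | if else else | M else M | M else | else M | else; M ::= if | if if | else if M | else if | else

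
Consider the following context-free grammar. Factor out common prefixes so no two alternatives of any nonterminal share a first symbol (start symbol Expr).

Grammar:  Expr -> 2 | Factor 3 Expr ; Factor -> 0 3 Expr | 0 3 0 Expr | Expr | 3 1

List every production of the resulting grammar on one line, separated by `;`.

Factor has alternatives sharing prefix '0 3': factor to Factor → 0 3 Factor1 with Factor1 → Expr | 0 Expr.

Expr -> 2 | Factor 3 Expr; Factor -> Expr | 3 1 | 0 3 Factor1; Factor1 -> Expr | 0 Expr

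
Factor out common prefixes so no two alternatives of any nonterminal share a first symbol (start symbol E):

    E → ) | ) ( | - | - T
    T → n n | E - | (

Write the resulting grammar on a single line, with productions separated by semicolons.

E has alternatives sharing prefix ')': factor to E → ) E' with E' → ε | (.
E has alternatives sharing prefix '-': factor to E → - E'' with E'' → ε | T.

E → ) E' | - E''; T → n n | E - | (; E' → ε | (; E'' → ε | T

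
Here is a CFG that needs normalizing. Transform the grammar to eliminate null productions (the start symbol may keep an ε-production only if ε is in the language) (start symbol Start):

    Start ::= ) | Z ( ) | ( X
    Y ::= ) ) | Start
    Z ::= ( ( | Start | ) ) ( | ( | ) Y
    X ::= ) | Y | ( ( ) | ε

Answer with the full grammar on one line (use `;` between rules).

Nullable nonterminals: {X}.
ε ∉ L(G), so no ε-production is kept.
For each production, add variants omitting each subset of nullable occurrences: Start → ( X gives ( X | (.

Start ::= ) | Z ( ) | ( X | (; Y ::= ) ) | Start; Z ::= ( ( | Start | ) ) ( | ( | ) Y; X ::= ) | Y | ( ( )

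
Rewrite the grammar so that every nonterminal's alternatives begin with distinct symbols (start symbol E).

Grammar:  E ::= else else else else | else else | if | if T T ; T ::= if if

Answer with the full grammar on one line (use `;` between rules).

E has alternatives sharing prefix 'else else': factor to E → else else E' with E' → else else | ε.
E has alternatives sharing prefix 'if': factor to E → if E'' with E'' → ε | T T.

E ::= else else E' | if E''; T ::= if if; E' ::= else else | ε; E'' ::= ε | T T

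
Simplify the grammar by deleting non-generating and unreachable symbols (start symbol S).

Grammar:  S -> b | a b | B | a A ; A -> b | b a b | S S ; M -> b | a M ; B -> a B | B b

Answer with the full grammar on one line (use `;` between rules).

S -> b | a b | a A; A -> b | b a b | S S

Generating nonterminals: {A, M, S}.
Reachable from S after that: {A, S}.
Removed useless symbols: {B, M} and every production mentioning them.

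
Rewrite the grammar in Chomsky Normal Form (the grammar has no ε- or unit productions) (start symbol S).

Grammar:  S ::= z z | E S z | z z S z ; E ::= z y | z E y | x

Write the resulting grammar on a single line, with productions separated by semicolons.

Introduce a nonterminal for each terminal appearing in a rule of length ≥ 2: X1 → z, X2 → y.
Binarize each right-hand side of length ≥ 3 by chaining fresh nonterminals (Y1, Y2, …): affected rules were S → E S X1; S → X1 X1 S X1; E → X1 E X2.

S ::= X1 X1 | E Y1 | X1 Y2; E ::= X1 X2 | X1 Y4 | x; X1 ::= z; X2 ::= y; Y1 ::= S X1; Y2 ::= X1 Y3; Y3 ::= S X1; Y4 ::= E X2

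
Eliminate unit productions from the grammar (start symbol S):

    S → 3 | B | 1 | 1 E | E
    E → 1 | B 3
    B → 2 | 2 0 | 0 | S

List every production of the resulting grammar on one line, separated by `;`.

Unit pairs: B ⇒* {E, S}; S ⇒* {B, E}.
For every A with A ⇒* B via unit rules, add B's non-unit alternatives to A; then delete every rule of the form X → Y.

S → 2 | 2 0 | 0 | 1 | B 3 | 3 | 1 E; E → 1 | B 3; B → 2 | 2 0 | 0 | 1 | B 3 | 3 | 1 E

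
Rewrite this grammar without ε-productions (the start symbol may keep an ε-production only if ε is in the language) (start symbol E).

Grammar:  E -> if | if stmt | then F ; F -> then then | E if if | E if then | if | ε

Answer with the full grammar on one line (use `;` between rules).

E -> if | if stmt | then F | then; F -> then then | E if if | E if then | if

Nullable nonterminals: {F}.
ε ∉ L(G), so no ε-production is kept.
Add the nullable-subset variants: E → then F gives then F | then.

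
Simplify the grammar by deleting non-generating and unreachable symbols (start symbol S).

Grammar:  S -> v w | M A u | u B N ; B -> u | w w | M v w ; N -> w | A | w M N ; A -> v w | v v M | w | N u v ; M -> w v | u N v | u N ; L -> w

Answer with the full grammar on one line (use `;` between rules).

Generating nonterminals: {A, B, L, M, N, S}.
Reachable from S after that: {A, B, M, N, S}.
Removed useless symbols: {L} and every production mentioning them.

S -> v w | M A u | u B N; B -> u | w w | M v w; N -> w | A | w M N; A -> v w | v v M | w | N u v; M -> w v | u N v | u N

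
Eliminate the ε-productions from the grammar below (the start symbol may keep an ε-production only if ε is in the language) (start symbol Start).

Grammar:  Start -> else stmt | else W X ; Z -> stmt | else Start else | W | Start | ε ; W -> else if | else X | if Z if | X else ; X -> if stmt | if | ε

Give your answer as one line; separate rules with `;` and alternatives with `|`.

The nullable symbols are {X, Z}.
ε ∉ L(G), so no ε-production is kept.
For each production, add variants omitting each subset of nullable occurrences: Start → else W X gives else W X | else W. W → else X gives else X | else. W → if Z if gives if Z if | if if.

Start -> else stmt | else W X | else W; Z -> stmt | else Start else | W | Start; W -> else if | else X | else | if Z if | if if | X else; X -> if stmt | if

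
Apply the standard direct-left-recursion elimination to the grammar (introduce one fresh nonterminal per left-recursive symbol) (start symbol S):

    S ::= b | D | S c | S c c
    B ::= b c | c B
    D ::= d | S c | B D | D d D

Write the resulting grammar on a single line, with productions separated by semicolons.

Directly left-recursive nonterminals: S, D.
For S: α = {c, c c}, β = {b, D}. Rewrite as S → β S' and S' → α S' | ε.
For D: α = {d D}, β = {d, S c, B D}. Rewrite as D → β D' and D' → α D' | ε.

S ::= b S' | D S'; B ::= b c | c B; D ::= d D' | S c D' | B D D'; S' ::= c S' | c c S' | ε; D' ::= d D D' | ε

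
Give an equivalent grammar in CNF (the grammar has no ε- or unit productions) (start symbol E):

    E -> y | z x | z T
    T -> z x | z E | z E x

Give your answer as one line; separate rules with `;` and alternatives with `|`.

Introduce a nonterminal for each terminal appearing in a rule of length ≥ 2: X1 → z, X2 → x.
Binarize each right-hand side of length ≥ 3 by chaining fresh nonterminals (Y1, Y2, …): affected rules were T → X1 E X2.

E -> y | X1 X2 | X1 T; T -> X1 X2 | X1 E | X1 Y1; X1 -> z; X2 -> x; Y1 -> E X2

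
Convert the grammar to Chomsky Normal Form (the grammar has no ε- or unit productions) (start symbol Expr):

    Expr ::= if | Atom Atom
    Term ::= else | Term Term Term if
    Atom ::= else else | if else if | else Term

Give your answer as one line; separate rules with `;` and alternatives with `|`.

Expr ::= if | Atom Atom; Term ::= else | Term Y1; Atom ::= X2 X2 | X1 Y3 | X2 Term; X1 ::= if; X2 ::= else; Y1 ::= Term Y2; Y2 ::= Term X1; Y3 ::= X2 X1

Introduce a nonterminal for each terminal appearing in a rule of length ≥ 2: X1 → if, X2 → else.
Binarize each right-hand side of length ≥ 3 by chaining fresh nonterminals (Y1, Y2, …): affected rules were Term → Term Term Term X1; Atom → X1 X2 X1.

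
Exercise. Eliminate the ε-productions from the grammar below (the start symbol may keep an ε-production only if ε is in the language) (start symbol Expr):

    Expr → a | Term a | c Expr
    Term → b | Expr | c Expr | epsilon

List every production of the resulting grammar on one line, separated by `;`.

Expr → a | Term a | c Expr; Term → b | Expr | c Expr

Nullable set = {Term}.
ε ∉ L(G), so no ε-production is kept.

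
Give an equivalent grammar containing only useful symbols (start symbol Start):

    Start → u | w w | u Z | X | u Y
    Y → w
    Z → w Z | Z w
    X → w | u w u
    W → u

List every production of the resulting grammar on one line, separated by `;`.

Start → u | w w | X | u Y; Y → w; X → w | u w u

Generating nonterminals: {Start, W, X, Y}.
Reachable from Start after that: {Start, X, Y}.
Removed useless symbols: {W, Z} and every production mentioning them.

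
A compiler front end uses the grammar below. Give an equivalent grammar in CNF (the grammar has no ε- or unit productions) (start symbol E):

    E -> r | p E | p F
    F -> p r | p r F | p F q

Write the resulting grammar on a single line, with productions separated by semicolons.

Introduce a nonterminal for each terminal appearing in a rule of length ≥ 2: X1 → p, X2 → r, X3 → q.
Binarize each right-hand side of length ≥ 3 by chaining fresh nonterminals (Y1, Y2, …): affected rules were F → X1 X2 F; F → X1 F X3.

E -> r | X1 E | X1 F; F -> X1 X2 | X1 Y1 | X1 Y2; X1 -> p; X2 -> r; X3 -> q; Y1 -> X2 F; Y2 -> F X3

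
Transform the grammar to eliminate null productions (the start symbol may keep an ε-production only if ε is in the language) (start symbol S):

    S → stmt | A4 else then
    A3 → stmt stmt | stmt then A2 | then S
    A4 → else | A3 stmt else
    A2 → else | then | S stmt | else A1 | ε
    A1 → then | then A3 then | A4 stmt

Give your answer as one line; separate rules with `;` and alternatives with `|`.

The nullable symbols are {A2}.
ε ∉ L(G), so no ε-production is kept.
Expand every rule over subsets of its nullable positions: A3 → stmt then A2 gives stmt then A2 | stmt then.

S → stmt | A4 else then; A3 → stmt stmt | stmt then A2 | stmt then | then S; A4 → else | A3 stmt else; A2 → else | then | S stmt | else A1; A1 → then | then A3 then | A4 stmt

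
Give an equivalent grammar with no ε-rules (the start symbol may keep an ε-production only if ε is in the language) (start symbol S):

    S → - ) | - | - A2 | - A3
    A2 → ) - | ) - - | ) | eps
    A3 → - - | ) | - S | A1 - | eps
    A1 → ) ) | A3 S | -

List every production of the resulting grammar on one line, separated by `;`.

Nullable set = {A2, A3}.
ε ∉ L(G), so no ε-production is kept.
Expand every rule over subsets of its nullable positions: A1 → A3 S gives A3 S | S.

S → - ) | - | - A2 | - A3; A2 → ) - | ) - - | ); A3 → - - | ) | - S | A1 -; A1 → ) ) | A3 S | S | -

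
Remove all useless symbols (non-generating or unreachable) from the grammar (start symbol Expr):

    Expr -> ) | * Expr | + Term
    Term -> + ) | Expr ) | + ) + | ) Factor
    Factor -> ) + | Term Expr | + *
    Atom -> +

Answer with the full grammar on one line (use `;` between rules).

Expr -> ) | * Expr | + Term; Term -> + ) | Expr ) | + ) + | ) Factor; Factor -> ) + | Term Expr | + *

Generating nonterminals: {Atom, Expr, Factor, Term}.
Reachable from Expr after that: {Expr, Factor, Term}.
Removed useless symbols: {Atom} and every production mentioning them.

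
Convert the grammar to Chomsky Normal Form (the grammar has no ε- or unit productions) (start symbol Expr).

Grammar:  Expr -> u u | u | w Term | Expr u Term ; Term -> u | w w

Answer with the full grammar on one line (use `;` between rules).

Introduce a nonterminal for each terminal appearing in a rule of length ≥ 2: X1 → u, X2 → w.
Binarize each right-hand side of length ≥ 3 by chaining fresh nonterminals (Y1, Y2, …): affected rules were Expr → Expr X1 Term.

Expr -> X1 X1 | u | X2 Term | Expr Y1; Term -> u | X2 X2; X1 -> u; X2 -> w; Y1 -> X1 Term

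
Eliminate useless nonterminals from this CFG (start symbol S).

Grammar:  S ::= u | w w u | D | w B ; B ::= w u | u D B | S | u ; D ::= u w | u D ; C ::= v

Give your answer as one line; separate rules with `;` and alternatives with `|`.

S ::= u | w w u | D | w B; B ::= w u | u D B | S | u; D ::= u w | u D

Generating nonterminals: {B, C, D, S}.
Reachable from S after that: {B, D, S}.
Removed useless symbols: {C} and every production mentioning them.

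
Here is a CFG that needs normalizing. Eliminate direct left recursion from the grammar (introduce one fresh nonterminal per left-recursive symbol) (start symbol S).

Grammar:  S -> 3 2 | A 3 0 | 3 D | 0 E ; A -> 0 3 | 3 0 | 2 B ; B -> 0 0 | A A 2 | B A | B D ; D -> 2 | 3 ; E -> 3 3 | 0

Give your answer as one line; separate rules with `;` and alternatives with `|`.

Left recursion appears on B.
For B: α = {A, D}, β = {0 0, A A 2}. Rewrite as B → β B' and B' → α B' | ε.

S -> 3 2 | A 3 0 | 3 D | 0 E; A -> 0 3 | 3 0 | 2 B; B -> 0 0 B' | A A 2 B'; D -> 2 | 3; E -> 3 3 | 0; B' -> A B' | D B' | ε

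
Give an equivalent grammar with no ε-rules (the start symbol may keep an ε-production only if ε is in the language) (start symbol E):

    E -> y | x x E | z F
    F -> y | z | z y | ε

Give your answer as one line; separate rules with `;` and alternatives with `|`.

E -> y | x x E | z F | z; F -> y | z | z y

The nullable symbols are {F}.
ε ∉ L(G), so no ε-production is kept.
Expand every rule over subsets of its nullable positions: E → z F gives z F | z.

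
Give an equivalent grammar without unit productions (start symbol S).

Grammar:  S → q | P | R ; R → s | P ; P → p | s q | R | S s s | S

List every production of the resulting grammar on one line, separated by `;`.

Unit pairs: P ⇒* {R, S}; R ⇒* {P, S}; S ⇒* {P, R}.
For each unit pair (A, B), copy every non-unit production of B to A, then drop all unit productions.

S → q | p | s q | S s s | s; R → q | p | s q | S s s | s; P → q | p | s q | S s s | s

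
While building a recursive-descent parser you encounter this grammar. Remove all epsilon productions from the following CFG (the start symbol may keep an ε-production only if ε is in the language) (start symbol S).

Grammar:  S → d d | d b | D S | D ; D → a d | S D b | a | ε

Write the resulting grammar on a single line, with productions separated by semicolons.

Nullable nonterminals: {D, S}.
ε ∈ L(G) since S is nullable, so keep S → ε.
For each production, add variants omitting each subset of nullable occurrences: S → D S gives D S | D. D → S D b gives S D b | S b | D b | b.

S → d d | d b | D S | D | ε; D → a d | S D b | S b | D b | b | a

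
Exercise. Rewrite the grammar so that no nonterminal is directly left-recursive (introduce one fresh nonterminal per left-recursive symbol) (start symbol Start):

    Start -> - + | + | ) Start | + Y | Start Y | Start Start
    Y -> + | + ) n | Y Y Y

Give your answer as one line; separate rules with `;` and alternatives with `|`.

Directly left-recursive nonterminals: Start, Y.
For Start: α = {Y, Start}, β = {- +, +, ) Start, + Y}. Rewrite as Start → β Start1 and Start1 → α Start1 | ε.
For Y: α = {Y Y}, β = {+, + ) n}. Rewrite as Y → β Y1 and Y1 → α Y1 | ε.

Start -> - + Start1 | + Start1 | ) Start Start1 | + Y Start1; Y -> + Y1 | + ) n Y1; Start1 -> Y Start1 | Start Start1 | epsilon; Y1 -> Y Y Y1 | epsilon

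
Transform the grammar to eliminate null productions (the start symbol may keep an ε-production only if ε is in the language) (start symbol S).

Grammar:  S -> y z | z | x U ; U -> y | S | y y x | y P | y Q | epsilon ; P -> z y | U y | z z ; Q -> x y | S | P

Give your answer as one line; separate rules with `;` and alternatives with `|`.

Nullable nonterminals: {U}.
ε ∉ L(G), so no ε-production is kept.
Expand every rule over subsets of its nullable positions: S → x U gives x U | x. P → U y gives U y | y.

S -> y z | z | x U | x; U -> y | S | y y x | y P | y Q; P -> z y | U y | y | z z; Q -> x y | S | P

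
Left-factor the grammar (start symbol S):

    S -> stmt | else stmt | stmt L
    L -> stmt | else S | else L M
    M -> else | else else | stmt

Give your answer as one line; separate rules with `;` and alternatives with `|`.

S has alternatives sharing prefix 'stmt': factor to S → stmt S' with S' → ε | L.
L has alternatives sharing prefix 'else': factor to L → else L' with L' → S | L M.
M has alternatives sharing prefix 'else': factor to M → else M' with M' → ε | else.

S -> else stmt | stmt S'; L -> stmt | else L'; M -> stmt | else M'; S' -> ε | L; L' -> S | L M; M' -> ε | else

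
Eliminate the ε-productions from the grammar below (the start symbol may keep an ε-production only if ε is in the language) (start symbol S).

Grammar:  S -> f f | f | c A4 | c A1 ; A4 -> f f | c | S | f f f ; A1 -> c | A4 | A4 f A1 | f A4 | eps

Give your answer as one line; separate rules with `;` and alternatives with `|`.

The nullable symbols are {A1}.
ε ∉ L(G), so no ε-production is kept.
Expand every rule over subsets of its nullable positions: S → c A1 gives c A1 | c. A1 → A4 f A1 gives A4 f A1 | A4 f.

S -> f f | f | c A4 | c A1 | c; A4 -> f f | c | S | f f f; A1 -> c | A4 | A4 f A1 | A4 f | f A4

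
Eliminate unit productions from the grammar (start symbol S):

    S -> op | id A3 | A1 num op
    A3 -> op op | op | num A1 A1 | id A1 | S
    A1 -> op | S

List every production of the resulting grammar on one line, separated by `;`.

Unit pairs: A1 ⇒* {S}; A3 ⇒* {S}.
For every A with A ⇒* B via unit rules, add B's non-unit alternatives to A; then delete every rule of the form X → Y.

S -> op | id A3 | A1 num op; A3 -> op | id A3 | A1 num op | op op | num A1 A1 | id A1; A1 -> op | id A3 | A1 num op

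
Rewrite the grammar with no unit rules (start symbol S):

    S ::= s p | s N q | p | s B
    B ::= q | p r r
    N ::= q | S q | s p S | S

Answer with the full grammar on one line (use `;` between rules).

Unit pairs: N ⇒* {S}.
For each unit pair (A, B), copy every non-unit production of B to A, then drop all unit productions.

S ::= s p | s N q | p | s B; B ::= q | p r r; N ::= s p | s N q | p | s B | q | S q | s p S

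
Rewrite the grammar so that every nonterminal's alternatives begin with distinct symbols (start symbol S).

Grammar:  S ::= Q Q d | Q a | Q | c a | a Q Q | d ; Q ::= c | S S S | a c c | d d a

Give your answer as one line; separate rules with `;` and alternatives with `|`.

S ::= c a | a Q Q | d | Q S'; Q ::= c | S S S | a c c | d d a; S' ::= Q d | a | ε

S has alternatives sharing prefix 'Q': factor to S → Q S' with S' → Q d | a | ε.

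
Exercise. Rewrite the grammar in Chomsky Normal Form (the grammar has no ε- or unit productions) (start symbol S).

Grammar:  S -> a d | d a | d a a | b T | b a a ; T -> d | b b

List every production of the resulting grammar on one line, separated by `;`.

S -> X1 X2 | X2 X1 | X2 Y1 | X3 T | X3 Y2; T -> d | X3 X3; X1 -> a; X2 -> d; X3 -> b; Y1 -> X1 X1; Y2 -> X1 X1

Introduce a nonterminal for each terminal appearing in a rule of length ≥ 2: X1 → a, X2 → d, X3 → b.
Binarize each right-hand side of length ≥ 3 by chaining fresh nonterminals (Y1, Y2, …): affected rules were S → X2 X1 X1; S → X3 X1 X1.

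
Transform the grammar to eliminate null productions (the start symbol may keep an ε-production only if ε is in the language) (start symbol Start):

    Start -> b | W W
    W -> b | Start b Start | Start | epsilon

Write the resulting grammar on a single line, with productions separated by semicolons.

Start -> b | W W | W | epsilon; W -> b | Start b Start | Start b | b Start | Start

The nullable symbols are {Start, W}.
ε ∈ L(G) since Start is nullable, so keep Start → ε.
Expand every rule over subsets of its nullable positions: Start → W W gives W W | W. W → Start b Start gives Start b Start | Start b | b Start.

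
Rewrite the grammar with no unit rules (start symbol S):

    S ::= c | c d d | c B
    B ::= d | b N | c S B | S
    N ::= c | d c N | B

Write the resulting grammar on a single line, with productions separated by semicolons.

Unit pairs: B ⇒* {S}; N ⇒* {B, S}.
For each unit pair (A, B), copy every non-unit production of B to A, then drop all unit productions.

S ::= c | c d d | c B; B ::= d | b N | c S B | c | c d d | c B; N ::= d | b N | c S B | c | c d d | c B | d c N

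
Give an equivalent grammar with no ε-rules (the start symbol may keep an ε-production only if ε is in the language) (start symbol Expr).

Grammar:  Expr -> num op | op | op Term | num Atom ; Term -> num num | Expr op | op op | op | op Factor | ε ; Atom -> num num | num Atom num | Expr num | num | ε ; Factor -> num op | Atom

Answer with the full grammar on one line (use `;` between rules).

Nullable nonterminals: {Atom, Factor, Term}.
ε ∉ L(G), so no ε-production is kept.
Add the nullable-subset variants: Expr → num Atom gives num Atom | num.

Expr -> num op | op | op Term | num Atom | num; Term -> num num | Expr op | op op | op | op Factor; Atom -> num num | num Atom num | Expr num | num; Factor -> num op | Atom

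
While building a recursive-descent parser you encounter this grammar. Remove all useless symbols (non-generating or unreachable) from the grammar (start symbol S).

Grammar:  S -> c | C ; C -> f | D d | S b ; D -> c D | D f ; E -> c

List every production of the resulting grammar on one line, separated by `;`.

Generating nonterminals: {C, E, S}.
Reachable from S after that: {C, S}.
Removed useless symbols: {D, E} and every production mentioning them.

S -> c | C; C -> f | S b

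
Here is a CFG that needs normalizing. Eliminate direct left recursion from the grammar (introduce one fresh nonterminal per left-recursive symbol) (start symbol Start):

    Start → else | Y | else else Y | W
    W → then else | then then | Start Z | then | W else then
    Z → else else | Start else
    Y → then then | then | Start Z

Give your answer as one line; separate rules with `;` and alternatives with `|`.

Directly left-recursive nonterminal: W.
For W: α = {else then}, β = {then else, then then, Start Z, then}. Rewrite as W → β W1 and W1 → α W1 | ε.

Start → else | Y | else else Y | W; W → then else W1 | then then W1 | Start Z W1 | then W1; Z → else else | Start else; Y → then then | then | Start Z; W1 → else then W1 | ε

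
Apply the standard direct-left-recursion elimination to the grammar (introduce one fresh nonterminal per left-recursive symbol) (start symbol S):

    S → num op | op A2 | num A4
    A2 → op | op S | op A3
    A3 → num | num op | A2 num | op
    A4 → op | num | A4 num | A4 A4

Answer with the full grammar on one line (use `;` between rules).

S → num op | op A2 | num A4; A2 → op | op S | op A3; A3 → num | num op | A2 num | op; A4 → op A4' | num A4'; A4' → num A4' | A4 A4' | ε

A4 is directly left-recursive.
For A4: α = {num, A4}, β = {op, num}. Rewrite as A4 → β A4' and A4' → α A4' | ε.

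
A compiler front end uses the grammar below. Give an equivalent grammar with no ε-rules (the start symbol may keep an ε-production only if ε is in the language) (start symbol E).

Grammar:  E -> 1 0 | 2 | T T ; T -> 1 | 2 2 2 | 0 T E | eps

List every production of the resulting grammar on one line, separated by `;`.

Nullable set = {E, T}.
ε ∈ L(G) since E is nullable, so keep E → ε.
Add the nullable-subset variants: E → T T gives T T | T. T → 0 T E gives 0 T E | 0 T | 0 E | 0.

E -> 1 0 | 2 | T T | T | ε; T -> 1 | 2 2 2 | 0 T E | 0 T | 0 E | 0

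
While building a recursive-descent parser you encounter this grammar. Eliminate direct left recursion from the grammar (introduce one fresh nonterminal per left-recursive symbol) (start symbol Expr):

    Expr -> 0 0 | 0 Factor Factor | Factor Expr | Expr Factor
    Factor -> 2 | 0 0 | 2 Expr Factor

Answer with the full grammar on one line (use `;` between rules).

Expr -> 0 0 Expr1 | 0 Factor Factor Expr1 | Factor Expr Expr1; Factor -> 2 | 0 0 | 2 Expr Factor; Expr1 -> Factor Expr1 | ε

Expr is directly left-recursive.
For Expr: α = {Factor}, β = {0 0, 0 Factor Factor, Factor Expr}. Rewrite as Expr → β Expr1 and Expr1 → α Expr1 | ε.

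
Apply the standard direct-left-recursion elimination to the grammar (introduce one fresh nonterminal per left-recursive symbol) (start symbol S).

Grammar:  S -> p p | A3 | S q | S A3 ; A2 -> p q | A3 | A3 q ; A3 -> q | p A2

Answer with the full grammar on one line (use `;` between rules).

S is directly left-recursive.
For S: α = {q, A3}, β = {p p, A3}. Rewrite as S → β S' and S' → α S' | ε.

S -> p p S' | A3 S'; A2 -> p q | A3 | A3 q; A3 -> q | p A2; S' -> q S' | A3 S' | ε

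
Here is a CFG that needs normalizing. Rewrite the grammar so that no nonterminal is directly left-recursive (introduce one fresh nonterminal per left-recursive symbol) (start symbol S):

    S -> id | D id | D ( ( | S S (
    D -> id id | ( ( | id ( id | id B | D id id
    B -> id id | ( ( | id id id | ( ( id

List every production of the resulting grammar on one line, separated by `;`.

S -> id S' | D id S' | D ( ( S'; D -> id id D' | ( ( D' | id ( id D' | id B D'; B -> id id | ( ( | id id id | ( ( id; S' -> S ( S' | eps; D' -> id id D' | eps

Left recursion appears on S, D.
For S: α = {S (}, β = {id, D id, D ( (}. Rewrite as S → β S' and S' → α S' | ε.
For D: α = {id id}, β = {id id, ( (, id ( id, id B}. Rewrite as D → β D' and D' → α D' | ε.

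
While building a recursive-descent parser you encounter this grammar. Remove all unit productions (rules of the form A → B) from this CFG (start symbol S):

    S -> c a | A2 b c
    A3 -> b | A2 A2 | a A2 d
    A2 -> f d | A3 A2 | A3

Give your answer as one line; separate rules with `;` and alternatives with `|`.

S -> c a | A2 b c; A3 -> b | A2 A2 | a A2 d; A2 -> f d | A3 A2 | b | A2 A2 | a A2 d

Unit pairs: A2 ⇒* {A3}.
For every A with A ⇒* B via unit rules, add B's non-unit alternatives to A; then delete every rule of the form X → Y.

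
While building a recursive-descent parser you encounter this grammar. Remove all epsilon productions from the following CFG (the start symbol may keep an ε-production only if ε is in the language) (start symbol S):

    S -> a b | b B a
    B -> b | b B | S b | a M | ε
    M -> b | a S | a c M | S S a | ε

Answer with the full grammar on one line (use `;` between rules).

S -> a b | b B a | b a; B -> b | b B | S b | a M | a; M -> b | a S | a c M | a c | S S a

The nullable symbols are {B, M}.
ε ∉ L(G), so no ε-production is kept.
Add the nullable-subset variants: S → b B a gives b B a | b a. B → a M gives a M | a. M → a c M gives a c M | a c.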